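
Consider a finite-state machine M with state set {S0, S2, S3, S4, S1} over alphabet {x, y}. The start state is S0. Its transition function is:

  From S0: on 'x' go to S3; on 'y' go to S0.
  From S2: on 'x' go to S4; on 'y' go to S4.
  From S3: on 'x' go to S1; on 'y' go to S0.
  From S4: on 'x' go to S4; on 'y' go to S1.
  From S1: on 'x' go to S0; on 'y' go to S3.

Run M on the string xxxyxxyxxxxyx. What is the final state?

S1

S0 → S3 → S1 → S0 → S0 → S3 → S1 → S3 → S1 → S0 → S3 → S1 → S3 → S1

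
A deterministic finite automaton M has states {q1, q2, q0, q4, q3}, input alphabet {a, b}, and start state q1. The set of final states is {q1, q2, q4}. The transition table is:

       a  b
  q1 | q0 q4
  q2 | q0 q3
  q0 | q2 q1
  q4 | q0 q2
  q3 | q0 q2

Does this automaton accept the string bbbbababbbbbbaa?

Yes

start at q1
read 'b': q1 → q4
read 'b': q4 → q2
read 'b': q2 → q3
read 'b': q3 → q2
read 'a': q2 → q0
read 'b': q0 → q1
read 'a': q1 → q0
read 'b': q0 → q1
read 'b': q1 → q4
read 'b': q4 → q2
read 'b': q2 → q3
read 'b': q3 → q2
read 'b': q2 → q3
read 'a': q3 → q0
read 'a': q0 → q2
End state q2 is accepting.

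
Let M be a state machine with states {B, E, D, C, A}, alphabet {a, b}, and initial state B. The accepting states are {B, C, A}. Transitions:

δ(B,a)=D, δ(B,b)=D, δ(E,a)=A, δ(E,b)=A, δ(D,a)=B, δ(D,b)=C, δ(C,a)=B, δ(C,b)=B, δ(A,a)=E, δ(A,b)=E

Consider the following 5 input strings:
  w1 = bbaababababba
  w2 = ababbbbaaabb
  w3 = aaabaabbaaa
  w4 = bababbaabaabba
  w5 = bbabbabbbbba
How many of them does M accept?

w1: Trace: B -b-> D -b-> C -a-> B -a-> D -b-> C -a-> B -b-> D -a-> B -b-> D -a-> B -b-> D -b-> C -a-> B  → end B, accepted
w2: Trace: B -a-> D -b-> C -a-> B -b-> D -b-> C -b-> B -b-> D -a-> B -a-> D -a-> B -b-> D -b-> C  → end C, accepted
w3: Trace: B -a-> D -a-> B -a-> D -b-> C -a-> B -a-> D -b-> C -b-> B -a-> D -a-> B -a-> D  → end D, rejected
w4: Trace: B -b-> D -a-> B -b-> D -a-> B -b-> D -b-> C -a-> B -a-> D -b-> C -a-> B -a-> D -b-> C -b-> B -a-> D  → end D, rejected
w5: Trace: B -b-> D -b-> C -a-> B -b-> D -b-> C -a-> B -b-> D -b-> C -b-> B -b-> D -b-> C -a-> B  → end B, accepted

3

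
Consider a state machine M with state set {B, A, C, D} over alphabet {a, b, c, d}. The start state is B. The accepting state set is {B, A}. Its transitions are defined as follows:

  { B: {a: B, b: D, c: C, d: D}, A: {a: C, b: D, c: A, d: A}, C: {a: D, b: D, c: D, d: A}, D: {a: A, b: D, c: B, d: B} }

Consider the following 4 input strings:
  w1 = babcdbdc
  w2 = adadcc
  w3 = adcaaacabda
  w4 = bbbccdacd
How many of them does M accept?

w1:
  start at B
  read 'b': B → D
  read 'a': D → A
  read 'b': A → D
  read 'c': D → B
  read 'd': B → D
  read 'b': D → D
  read 'd': D → B
  read 'c': B → C
  end C, rejected
w2:
  start at B
  read 'a': B → B
  read 'd': B → D
  read 'a': D → A
  read 'd': A → A
  read 'c': A → A
  read 'c': A → A
  end A, accepted
w3:
  start at B
  read 'a': B → B
  read 'd': B → D
  read 'c': D → B
  read 'a': B → B
  read 'a': B → B
  read 'a': B → B
  read 'c': B → C
  read 'a': C → D
  read 'b': D → D
  read 'd': D → B
  read 'a': B → B
  end B, accepted
w4:
  start at B
  read 'b': B → D
  read 'b': D → D
  read 'b': D → D
  read 'c': D → B
  read 'c': B → C
  read 'd': C → A
  read 'a': A → C
  read 'c': C → D
  read 'd': D → B
  end B, accepted

3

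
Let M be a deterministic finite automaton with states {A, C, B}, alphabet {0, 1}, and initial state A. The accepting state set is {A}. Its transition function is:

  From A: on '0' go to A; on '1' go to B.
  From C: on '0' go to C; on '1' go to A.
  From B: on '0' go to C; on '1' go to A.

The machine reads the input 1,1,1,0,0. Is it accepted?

No

A → B → A → B → C → C
End state C is not accepting.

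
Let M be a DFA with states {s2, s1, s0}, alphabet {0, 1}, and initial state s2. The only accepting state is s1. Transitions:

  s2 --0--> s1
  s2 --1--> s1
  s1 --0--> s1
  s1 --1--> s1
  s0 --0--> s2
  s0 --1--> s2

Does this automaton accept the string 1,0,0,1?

Trace: s2 -1-> s1 -0-> s1 -0-> s1 -1-> s1
End state s1 is accepting.

Yes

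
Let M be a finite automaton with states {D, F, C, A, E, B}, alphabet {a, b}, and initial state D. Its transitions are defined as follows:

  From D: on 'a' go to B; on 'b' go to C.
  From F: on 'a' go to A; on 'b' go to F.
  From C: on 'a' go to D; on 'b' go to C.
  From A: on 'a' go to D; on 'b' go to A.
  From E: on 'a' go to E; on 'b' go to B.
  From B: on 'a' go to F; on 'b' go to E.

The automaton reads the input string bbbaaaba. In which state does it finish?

start at D
read 'b': D → C
read 'b': C → C
read 'b': C → C
read 'a': C → D
read 'a': D → B
read 'a': B → F
read 'b': F → F
read 'a': F → A

A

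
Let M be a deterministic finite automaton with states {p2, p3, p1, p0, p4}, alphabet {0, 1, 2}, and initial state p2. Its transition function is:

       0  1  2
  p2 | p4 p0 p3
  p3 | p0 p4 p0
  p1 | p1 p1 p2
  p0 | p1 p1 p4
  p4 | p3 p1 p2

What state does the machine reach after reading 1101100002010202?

p2

start at p2
read '1': p2 → p0
read '1': p0 → p1
read '0': p1 → p1
read '1': p1 → p1
read '1': p1 → p1
read '0': p1 → p1
read '0': p1 → p1
read '0': p1 → p1
read '0': p1 → p1
read '2': p1 → p2
read '0': p2 → p4
read '1': p4 → p1
read '0': p1 → p1
read '2': p1 → p2
read '0': p2 → p4
read '2': p4 → p2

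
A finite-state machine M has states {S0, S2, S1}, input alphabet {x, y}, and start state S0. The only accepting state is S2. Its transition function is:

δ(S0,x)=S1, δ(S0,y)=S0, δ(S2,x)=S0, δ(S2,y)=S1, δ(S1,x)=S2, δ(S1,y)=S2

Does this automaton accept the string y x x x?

start at S0
read 'y': S0 → S0
read 'x': S0 → S1
read 'x': S1 → S2
read 'x': S2 → S0
End state S0 is not accepting.

No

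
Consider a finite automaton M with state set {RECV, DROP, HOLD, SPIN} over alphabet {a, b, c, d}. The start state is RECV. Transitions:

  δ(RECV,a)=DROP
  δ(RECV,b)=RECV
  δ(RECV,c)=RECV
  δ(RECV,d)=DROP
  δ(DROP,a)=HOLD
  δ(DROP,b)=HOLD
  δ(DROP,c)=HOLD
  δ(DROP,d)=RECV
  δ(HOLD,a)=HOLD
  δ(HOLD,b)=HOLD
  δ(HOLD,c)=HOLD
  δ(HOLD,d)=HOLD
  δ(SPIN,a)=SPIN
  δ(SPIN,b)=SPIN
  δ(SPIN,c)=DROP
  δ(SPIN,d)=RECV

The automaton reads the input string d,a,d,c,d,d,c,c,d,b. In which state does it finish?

HOLD

Trace: RECV -d-> DROP -a-> HOLD -d-> HOLD -c-> HOLD -d-> HOLD -d-> HOLD -c-> HOLD -c-> HOLD -d-> HOLD -b-> HOLD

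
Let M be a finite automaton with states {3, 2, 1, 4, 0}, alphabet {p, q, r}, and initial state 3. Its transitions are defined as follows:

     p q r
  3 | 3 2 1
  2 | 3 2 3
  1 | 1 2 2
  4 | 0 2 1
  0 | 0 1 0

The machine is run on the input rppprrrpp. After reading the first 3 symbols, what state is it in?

start at 3
read 'r': 3 → 1
read 'p': 1 → 1
read 'p': 1 → 1
After 3 symbols: 1.

1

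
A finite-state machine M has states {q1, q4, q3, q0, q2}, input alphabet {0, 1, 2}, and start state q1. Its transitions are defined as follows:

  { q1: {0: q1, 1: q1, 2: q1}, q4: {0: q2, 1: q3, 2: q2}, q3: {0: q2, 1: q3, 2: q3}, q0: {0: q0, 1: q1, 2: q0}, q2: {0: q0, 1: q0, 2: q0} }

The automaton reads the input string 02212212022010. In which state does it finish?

q1

start at q1
read '0': q1 → q1
read '2': q1 → q1
read '2': q1 → q1
read '1': q1 → q1
read '2': q1 → q1
read '2': q1 → q1
read '1': q1 → q1
read '2': q1 → q1
read '0': q1 → q1
read '2': q1 → q1
read '2': q1 → q1
read '0': q1 → q1
read '1': q1 → q1
read '0': q1 → q1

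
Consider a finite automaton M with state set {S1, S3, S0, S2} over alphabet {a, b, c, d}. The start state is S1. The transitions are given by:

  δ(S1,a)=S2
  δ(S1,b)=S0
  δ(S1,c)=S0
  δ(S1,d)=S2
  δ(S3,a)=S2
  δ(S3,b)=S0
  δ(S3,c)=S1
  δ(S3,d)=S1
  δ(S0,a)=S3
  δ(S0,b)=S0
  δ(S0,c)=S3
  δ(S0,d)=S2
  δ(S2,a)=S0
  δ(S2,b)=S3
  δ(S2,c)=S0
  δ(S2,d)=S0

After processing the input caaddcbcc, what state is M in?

S1 → S0 → S3 → S2 → S0 → S2 → S0 → S0 → S3 → S1

S1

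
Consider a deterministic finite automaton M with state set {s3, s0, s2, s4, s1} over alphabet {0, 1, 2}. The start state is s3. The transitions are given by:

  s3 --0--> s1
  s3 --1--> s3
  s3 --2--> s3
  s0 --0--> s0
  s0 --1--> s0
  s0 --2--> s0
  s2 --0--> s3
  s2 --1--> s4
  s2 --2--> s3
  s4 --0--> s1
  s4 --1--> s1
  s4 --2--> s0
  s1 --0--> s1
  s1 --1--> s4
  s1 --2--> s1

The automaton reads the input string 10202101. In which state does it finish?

s4

Trace: s3 -1-> s3 -0-> s1 -2-> s1 -0-> s1 -2-> s1 -1-> s4 -0-> s1 -1-> s4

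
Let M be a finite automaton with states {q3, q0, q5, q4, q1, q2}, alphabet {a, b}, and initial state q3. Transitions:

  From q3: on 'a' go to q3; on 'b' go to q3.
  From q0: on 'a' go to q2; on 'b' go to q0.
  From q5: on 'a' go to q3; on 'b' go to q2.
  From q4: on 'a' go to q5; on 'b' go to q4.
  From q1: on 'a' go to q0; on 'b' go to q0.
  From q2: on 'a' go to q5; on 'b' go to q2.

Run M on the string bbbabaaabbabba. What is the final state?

start at q3
read 'b': q3 → q3
read 'b': q3 → q3
read 'b': q3 → q3
read 'a': q3 → q3
read 'b': q3 → q3
read 'a': q3 → q3
read 'a': q3 → q3
read 'a': q3 → q3
read 'b': q3 → q3
read 'b': q3 → q3
read 'a': q3 → q3
read 'b': q3 → q3
read 'b': q3 → q3
read 'a': q3 → q3

q3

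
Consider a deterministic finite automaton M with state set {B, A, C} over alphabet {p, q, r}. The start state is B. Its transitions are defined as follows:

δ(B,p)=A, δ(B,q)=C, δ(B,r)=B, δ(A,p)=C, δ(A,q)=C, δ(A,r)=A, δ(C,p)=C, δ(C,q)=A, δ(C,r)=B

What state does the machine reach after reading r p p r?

B

B → B → A → C → B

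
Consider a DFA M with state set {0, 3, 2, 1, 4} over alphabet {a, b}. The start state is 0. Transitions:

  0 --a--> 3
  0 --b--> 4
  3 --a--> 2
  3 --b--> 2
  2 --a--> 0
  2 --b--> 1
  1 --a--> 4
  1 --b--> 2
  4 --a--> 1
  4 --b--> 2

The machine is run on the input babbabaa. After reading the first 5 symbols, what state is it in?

4

start at 0
read 'b': 0 → 4
read 'a': 4 → 1
read 'b': 1 → 2
read 'b': 2 → 1
read 'a': 1 → 4
After 5 symbols: 4.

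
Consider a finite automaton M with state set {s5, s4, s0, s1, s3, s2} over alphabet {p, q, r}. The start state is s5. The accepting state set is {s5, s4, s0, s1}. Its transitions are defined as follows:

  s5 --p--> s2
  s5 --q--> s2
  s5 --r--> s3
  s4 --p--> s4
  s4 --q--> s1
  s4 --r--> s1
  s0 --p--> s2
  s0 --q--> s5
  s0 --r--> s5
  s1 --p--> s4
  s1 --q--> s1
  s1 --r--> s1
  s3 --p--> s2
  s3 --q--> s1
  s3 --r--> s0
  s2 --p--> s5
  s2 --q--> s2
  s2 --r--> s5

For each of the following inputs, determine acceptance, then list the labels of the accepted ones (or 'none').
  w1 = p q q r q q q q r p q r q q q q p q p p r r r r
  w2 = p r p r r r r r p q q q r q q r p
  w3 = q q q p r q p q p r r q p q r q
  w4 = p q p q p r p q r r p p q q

w1: s5 → s2 → s2 → s2 → s5 → s2 → s2 → s2 → s2 → s5 → s2 → s2 → s5 → s2 → s2 → s2 → s2 → s5 → s2 → s5 → s2 → s5 → s3 → s0 → s5  → end s5, accepted
w2: s5 → s2 → s5 → s2 → s5 → s3 → s0 → s5 → s3 → s2 → s2 → s2 → s2 → s5 → s2 → s2 → s5 → s2  → end s2, rejected
w3: s5 → s2 → s2 → s2 → s5 → s3 → s1 → s4 → s1 → s4 → s1 → s1 → s1 → s4 → s1 → s1 → s1  → end s1, accepted
w4: s5 → s2 → s2 → s5 → s2 → s5 → s3 → s2 → s2 → s5 → s3 → s2 → s5 → s2 → s2  → end s2, rejected

w1, w3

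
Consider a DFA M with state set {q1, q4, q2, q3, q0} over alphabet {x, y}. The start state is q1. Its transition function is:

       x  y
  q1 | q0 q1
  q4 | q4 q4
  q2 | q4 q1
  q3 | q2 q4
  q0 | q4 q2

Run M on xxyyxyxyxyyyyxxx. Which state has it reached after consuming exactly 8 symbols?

q1 → q0 → q4 → q4 → q4 → q4 → q4 → q4 → q4
After 8 symbols: q4.

q4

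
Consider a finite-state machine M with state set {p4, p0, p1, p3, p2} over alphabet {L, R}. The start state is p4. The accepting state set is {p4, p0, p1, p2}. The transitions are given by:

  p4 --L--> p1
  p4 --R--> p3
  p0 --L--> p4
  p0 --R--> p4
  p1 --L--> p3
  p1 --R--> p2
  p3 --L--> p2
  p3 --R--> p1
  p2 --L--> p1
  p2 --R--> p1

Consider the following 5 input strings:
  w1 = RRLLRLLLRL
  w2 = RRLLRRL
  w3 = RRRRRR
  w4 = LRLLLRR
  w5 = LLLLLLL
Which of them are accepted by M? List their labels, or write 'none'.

w1, w2, w3, w4, w5

w1:
  start at p4
  read 'R': p4 → p3
  read 'R': p3 → p1
  read 'L': p1 → p3
  read 'L': p3 → p2
  read 'R': p2 → p1
  read 'L': p1 → p3
  read 'L': p3 → p2
  read 'L': p2 → p1
  read 'R': p1 → p2
  read 'L': p2 → p1
  end p1, accepted
w2:
  start at p4
  read 'R': p4 → p3
  read 'R': p3 → p1
  read 'L': p1 → p3
  read 'L': p3 → p2
  read 'R': p2 → p1
  read 'R': p1 → p2
  read 'L': p2 → p1
  end p1, accepted
w3:
  start at p4
  read 'R': p4 → p3
  read 'R': p3 → p1
  read 'R': p1 → p2
  read 'R': p2 → p1
  read 'R': p1 → p2
  read 'R': p2 → p1
  end p1, accepted
w4:
  start at p4
  read 'L': p4 → p1
  read 'R': p1 → p2
  read 'L': p2 → p1
  read 'L': p1 → p3
  read 'L': p3 → p2
  read 'R': p2 → p1
  read 'R': p1 → p2
  end p2, accepted
w5:
  start at p4
  read 'L': p4 → p1
  read 'L': p1 → p3
  read 'L': p3 → p2
  read 'L': p2 → p1
  read 'L': p1 → p3
  read 'L': p3 → p2
  read 'L': p2 → p1
  end p1, accepted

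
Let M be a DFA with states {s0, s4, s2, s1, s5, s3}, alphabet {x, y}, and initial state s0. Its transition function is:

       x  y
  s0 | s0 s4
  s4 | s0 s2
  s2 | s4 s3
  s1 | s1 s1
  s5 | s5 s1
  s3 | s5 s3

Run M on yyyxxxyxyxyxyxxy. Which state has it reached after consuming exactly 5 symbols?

Trace: s0 -y-> s4 -y-> s2 -y-> s3 -x-> s5 -x-> s5
After 5 symbols: s5.

s5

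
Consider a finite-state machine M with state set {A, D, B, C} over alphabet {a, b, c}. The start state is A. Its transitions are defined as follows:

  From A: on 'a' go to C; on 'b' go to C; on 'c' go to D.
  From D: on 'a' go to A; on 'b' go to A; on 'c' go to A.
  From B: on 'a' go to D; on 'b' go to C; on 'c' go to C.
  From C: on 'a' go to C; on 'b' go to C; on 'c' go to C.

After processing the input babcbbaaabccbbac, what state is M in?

C

A → C → C → C → C → C → C → C → C → C → C → C → C → C → C → C → C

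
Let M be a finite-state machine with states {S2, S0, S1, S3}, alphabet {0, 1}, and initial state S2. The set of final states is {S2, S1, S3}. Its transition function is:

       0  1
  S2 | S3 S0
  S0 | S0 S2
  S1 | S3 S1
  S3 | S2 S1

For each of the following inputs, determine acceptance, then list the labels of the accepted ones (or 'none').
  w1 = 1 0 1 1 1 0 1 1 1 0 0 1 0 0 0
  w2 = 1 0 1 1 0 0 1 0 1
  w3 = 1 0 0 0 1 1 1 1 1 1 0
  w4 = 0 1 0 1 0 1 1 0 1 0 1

w2, w4

w1: Trace: S2 -1-> S0 -0-> S0 -1-> S2 -1-> S0 -1-> S2 -0-> S3 -1-> S1 -1-> S1 -1-> S1 -0-> S3 -0-> S2 -1-> S0 -0-> S0 -0-> S0 -0-> S0  → end S0, rejected
w2: Trace: S2 -1-> S0 -0-> S0 -1-> S2 -1-> S0 -0-> S0 -0-> S0 -1-> S2 -0-> S3 -1-> S1  → end S1, accepted
w3: Trace: S2 -1-> S0 -0-> S0 -0-> S0 -0-> S0 -1-> S2 -1-> S0 -1-> S2 -1-> S0 -1-> S2 -1-> S0 -0-> S0  → end S0, rejected
w4: Trace: S2 -0-> S3 -1-> S1 -0-> S3 -1-> S1 -0-> S3 -1-> S1 -1-> S1 -0-> S3 -1-> S1 -0-> S3 -1-> S1  → end S1, accepted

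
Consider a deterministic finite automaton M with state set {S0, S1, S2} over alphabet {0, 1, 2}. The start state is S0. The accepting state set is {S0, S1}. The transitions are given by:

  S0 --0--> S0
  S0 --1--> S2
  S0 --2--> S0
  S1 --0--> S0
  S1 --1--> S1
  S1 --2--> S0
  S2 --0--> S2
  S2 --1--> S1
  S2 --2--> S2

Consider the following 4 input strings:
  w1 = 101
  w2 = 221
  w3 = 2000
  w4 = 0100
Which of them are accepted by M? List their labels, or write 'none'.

w1, w3

w1: Trace: S0 -1-> S2 -0-> S2 -1-> S1  → end S1, accepted
w2: Trace: S0 -2-> S0 -2-> S0 -1-> S2  → end S2, rejected
w3: Trace: S0 -2-> S0 -0-> S0 -0-> S0 -0-> S0  → end S0, accepted
w4: Trace: S0 -0-> S0 -1-> S2 -0-> S2 -0-> S2  → end S2, rejected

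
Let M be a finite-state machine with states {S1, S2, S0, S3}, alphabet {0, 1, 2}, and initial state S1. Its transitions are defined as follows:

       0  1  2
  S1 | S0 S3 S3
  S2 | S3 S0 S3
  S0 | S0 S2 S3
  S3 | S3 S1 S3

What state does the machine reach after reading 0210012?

start at S1
read '0': S1 → S0
read '2': S0 → S3
read '1': S3 → S1
read '0': S1 → S0
read '0': S0 → S0
read '1': S0 → S2
read '2': S2 → S3

S3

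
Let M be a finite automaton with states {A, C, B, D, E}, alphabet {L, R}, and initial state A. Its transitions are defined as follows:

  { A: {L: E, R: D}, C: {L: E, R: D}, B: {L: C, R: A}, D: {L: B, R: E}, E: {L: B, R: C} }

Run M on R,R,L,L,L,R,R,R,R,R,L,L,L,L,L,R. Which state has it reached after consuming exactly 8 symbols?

E

start at A
read 'R': A → D
read 'R': D → E
read 'L': E → B
read 'L': B → C
read 'L': C → E
read 'R': E → C
read 'R': C → D
read 'R': D → E
After 8 symbols: E.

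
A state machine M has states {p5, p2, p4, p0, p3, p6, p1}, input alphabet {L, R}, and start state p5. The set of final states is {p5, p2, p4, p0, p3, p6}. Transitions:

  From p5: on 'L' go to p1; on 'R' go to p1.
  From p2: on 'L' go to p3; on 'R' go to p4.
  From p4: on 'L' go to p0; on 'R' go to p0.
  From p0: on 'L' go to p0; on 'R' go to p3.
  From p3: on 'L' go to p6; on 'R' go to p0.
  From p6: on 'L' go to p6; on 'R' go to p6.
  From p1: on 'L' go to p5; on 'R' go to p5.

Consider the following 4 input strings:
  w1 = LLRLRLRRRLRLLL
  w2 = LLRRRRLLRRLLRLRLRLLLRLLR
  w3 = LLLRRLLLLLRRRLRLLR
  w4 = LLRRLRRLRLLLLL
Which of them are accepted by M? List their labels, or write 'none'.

w1: Trace: p5 -L-> p1 -L-> p5 -R-> p1 -L-> p5 -R-> p1 -L-> p5 -R-> p1 -R-> p5 -R-> p1 -L-> p5 -R-> p1 -L-> p5 -L-> p1 -L-> p5  → end p5, accepted
w2: Trace: p5 -L-> p1 -L-> p5 -R-> p1 -R-> p5 -R-> p1 -R-> p5 -L-> p1 -L-> p5 -R-> p1 -R-> p5 -L-> p1 -L-> p5 -R-> p1 -L-> p5 -R-> p1 -L-> p5 -R-> p1 -L-> p5 -L-> p1 -L-> p5 -R-> p1 -L-> p5 -L-> p1 -R-> p5  → end p5, accepted
w3: Trace: p5 -L-> p1 -L-> p5 -L-> p1 -R-> p5 -R-> p1 -L-> p5 -L-> p1 -L-> p5 -L-> p1 -L-> p5 -R-> p1 -R-> p5 -R-> p1 -L-> p5 -R-> p1 -L-> p5 -L-> p1 -R-> p5  → end p5, accepted
w4: Trace: p5 -L-> p1 -L-> p5 -R-> p1 -R-> p5 -L-> p1 -R-> p5 -R-> p1 -L-> p5 -R-> p1 -L-> p5 -L-> p1 -L-> p5 -L-> p1 -L-> p5  → end p5, accepted

w1, w2, w3, w4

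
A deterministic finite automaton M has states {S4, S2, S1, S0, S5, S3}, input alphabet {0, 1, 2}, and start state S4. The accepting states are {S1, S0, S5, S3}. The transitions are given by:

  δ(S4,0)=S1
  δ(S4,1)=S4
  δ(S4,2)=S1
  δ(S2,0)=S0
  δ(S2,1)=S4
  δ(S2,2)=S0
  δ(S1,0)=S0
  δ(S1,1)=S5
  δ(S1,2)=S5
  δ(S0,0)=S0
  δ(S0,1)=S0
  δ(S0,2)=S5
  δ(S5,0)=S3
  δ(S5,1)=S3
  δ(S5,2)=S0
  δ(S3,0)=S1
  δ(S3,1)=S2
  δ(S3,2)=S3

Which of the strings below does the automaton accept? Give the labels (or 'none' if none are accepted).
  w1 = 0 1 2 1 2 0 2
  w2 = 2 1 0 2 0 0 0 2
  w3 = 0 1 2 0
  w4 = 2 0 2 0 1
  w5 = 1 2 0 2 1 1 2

w1:
  start at S4
  read '0': S4 → S1
  read '1': S1 → S5
  read '2': S5 → S0
  read '1': S0 → S0
  read '2': S0 → S5
  read '0': S5 → S3
  read '2': S3 → S3
  end S3, accepted
w2:
  start at S4
  read '2': S4 → S1
  read '1': S1 → S5
  read '0': S5 → S3
  read '2': S3 → S3
  read '0': S3 → S1
  read '0': S1 → S0
  read '0': S0 → S0
  read '2': S0 → S5
  end S5, accepted
w3:
  start at S4
  read '0': S4 → S1
  read '1': S1 → S5
  read '2': S5 → S0
  read '0': S0 → S0
  end S0, accepted
w4:
  start at S4
  read '2': S4 → S1
  read '0': S1 → S0
  read '2': S0 → S5
  read '0': S5 → S3
  read '1': S3 → S2
  end S2, rejected
w5:
  start at S4
  read '1': S4 → S4
  read '2': S4 → S1
  read '0': S1 → S0
  read '2': S0 → S5
  read '1': S5 → S3
  read '1': S3 → S2
  read '2': S2 → S0
  end S0, accepted

w1, w2, w3, w5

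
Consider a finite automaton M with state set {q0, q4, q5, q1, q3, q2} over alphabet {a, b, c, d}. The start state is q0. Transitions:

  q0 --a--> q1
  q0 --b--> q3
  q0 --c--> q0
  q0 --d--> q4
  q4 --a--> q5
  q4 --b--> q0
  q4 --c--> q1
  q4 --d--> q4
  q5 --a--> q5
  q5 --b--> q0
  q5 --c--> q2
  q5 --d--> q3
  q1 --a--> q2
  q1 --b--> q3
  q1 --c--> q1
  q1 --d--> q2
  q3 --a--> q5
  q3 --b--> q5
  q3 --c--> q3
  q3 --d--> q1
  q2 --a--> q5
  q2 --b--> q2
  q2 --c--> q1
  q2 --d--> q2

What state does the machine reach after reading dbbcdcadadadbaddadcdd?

q2

start at q0
read 'd': q0 → q4
read 'b': q4 → q0
read 'b': q0 → q3
read 'c': q3 → q3
read 'd': q3 → q1
read 'c': q1 → q1
read 'a': q1 → q2
read 'd': q2 → q2
read 'a': q2 → q5
read 'd': q5 → q3
read 'a': q3 → q5
read 'd': q5 → q3
read 'b': q3 → q5
read 'a': q5 → q5
read 'd': q5 → q3
read 'd': q3 → q1
read 'a': q1 → q2
read 'd': q2 → q2
read 'c': q2 → q1
read 'd': q1 → q2
read 'd': q2 → q2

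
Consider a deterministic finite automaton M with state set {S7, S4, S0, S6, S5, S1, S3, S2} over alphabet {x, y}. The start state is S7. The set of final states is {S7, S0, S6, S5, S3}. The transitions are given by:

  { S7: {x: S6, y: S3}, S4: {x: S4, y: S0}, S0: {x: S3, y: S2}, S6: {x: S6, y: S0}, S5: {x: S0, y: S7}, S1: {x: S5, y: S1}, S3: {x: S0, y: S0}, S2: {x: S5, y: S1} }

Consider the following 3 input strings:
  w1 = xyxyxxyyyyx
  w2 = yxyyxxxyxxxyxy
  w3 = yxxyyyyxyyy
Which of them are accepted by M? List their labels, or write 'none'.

w1: S7 → S6 → S0 → S3 → S0 → S3 → S0 → S2 → S1 → S1 → S1 → S5  → end S5, accepted
w2: S7 → S3 → S0 → S2 → S1 → S5 → S0 → S3 → S0 → S3 → S0 → S3 → S0 → S3 → S0  → end S0, accepted
w3: S7 → S3 → S0 → S3 → S0 → S2 → S1 → S1 → S5 → S7 → S3 → S0  → end S0, accepted

w1, w2, w3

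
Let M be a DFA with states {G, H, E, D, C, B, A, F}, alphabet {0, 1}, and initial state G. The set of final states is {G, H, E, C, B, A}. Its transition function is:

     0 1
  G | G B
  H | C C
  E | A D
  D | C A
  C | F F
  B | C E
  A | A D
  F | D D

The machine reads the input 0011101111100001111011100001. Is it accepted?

start at G
read '0': G → G
read '0': G → G
read '1': G → B
read '1': B → E
read '1': E → D
read '0': D → C
read '1': C → F
read '1': F → D
read '1': D → A
read '1': A → D
read '1': D → A
read '0': A → A
read '0': A → A
read '0': A → A
read '0': A → A
read '1': A → D
read '1': D → A
read '1': A → D
read '1': D → A
read '0': A → A
read '1': A → D
read '1': D → A
read '1': A → D
read '0': D → C
read '0': C → F
read '0': F → D
read '0': D → C
read '1': C → F
End state F is not accepting.

No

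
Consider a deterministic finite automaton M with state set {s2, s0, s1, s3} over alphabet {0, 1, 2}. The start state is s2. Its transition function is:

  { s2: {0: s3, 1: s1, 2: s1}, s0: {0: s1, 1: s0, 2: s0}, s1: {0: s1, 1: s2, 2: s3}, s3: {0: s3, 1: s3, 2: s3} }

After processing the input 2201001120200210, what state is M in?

s3

Trace: s2 -2-> s1 -2-> s3 -0-> s3 -1-> s3 -0-> s3 -0-> s3 -1-> s3 -1-> s3 -2-> s3 -0-> s3 -2-> s3 -0-> s3 -0-> s3 -2-> s3 -1-> s3 -0-> s3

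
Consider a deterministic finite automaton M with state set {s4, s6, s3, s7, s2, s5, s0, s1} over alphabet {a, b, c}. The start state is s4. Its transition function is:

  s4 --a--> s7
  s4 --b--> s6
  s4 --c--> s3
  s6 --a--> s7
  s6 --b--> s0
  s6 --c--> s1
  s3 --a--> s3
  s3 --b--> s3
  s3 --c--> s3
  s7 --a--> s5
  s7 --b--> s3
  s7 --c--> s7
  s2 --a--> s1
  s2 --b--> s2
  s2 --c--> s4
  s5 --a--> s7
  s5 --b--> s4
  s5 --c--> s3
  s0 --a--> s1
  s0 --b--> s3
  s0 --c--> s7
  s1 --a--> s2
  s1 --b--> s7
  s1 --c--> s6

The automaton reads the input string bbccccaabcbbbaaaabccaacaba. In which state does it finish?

s3

start at s4
read 'b': s4 → s6
read 'b': s6 → s0
read 'c': s0 → s7
read 'c': s7 → s7
read 'c': s7 → s7
read 'c': s7 → s7
read 'a': s7 → s5
read 'a': s5 → s7
read 'b': s7 → s3
read 'c': s3 → s3
read 'b': s3 → s3
read 'b': s3 → s3
read 'b': s3 → s3
read 'a': s3 → s3
read 'a': s3 → s3
read 'a': s3 → s3
read 'a': s3 → s3
read 'b': s3 → s3
read 'c': s3 → s3
read 'c': s3 → s3
read 'a': s3 → s3
read 'a': s3 → s3
read 'c': s3 → s3
read 'a': s3 → s3
read 'b': s3 → s3
read 'a': s3 → s3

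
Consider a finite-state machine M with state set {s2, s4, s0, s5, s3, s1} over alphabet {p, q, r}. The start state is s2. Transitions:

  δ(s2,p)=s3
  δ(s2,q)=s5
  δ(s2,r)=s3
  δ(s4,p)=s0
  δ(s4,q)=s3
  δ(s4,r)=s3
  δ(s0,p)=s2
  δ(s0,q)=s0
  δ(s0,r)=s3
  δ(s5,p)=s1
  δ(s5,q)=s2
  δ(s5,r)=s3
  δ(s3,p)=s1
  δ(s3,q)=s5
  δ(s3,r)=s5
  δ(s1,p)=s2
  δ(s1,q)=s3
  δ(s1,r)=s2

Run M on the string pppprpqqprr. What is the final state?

s3

start at s2
read 'p': s2 → s3
read 'p': s3 → s1
read 'p': s1 → s2
read 'p': s2 → s3
read 'r': s3 → s5
read 'p': s5 → s1
read 'q': s1 → s3
read 'q': s3 → s5
read 'p': s5 → s1
read 'r': s1 → s2
read 'r': s2 → s3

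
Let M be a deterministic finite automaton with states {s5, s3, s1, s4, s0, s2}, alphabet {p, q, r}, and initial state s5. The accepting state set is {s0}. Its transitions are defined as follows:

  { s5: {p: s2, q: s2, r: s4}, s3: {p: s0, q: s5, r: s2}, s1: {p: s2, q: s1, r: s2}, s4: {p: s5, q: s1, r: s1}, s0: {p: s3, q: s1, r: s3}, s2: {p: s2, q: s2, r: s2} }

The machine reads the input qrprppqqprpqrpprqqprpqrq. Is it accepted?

Trace: s5 -q-> s2 -r-> s2 -p-> s2 -r-> s2 -p-> s2 -p-> s2 -q-> s2 -q-> s2 -p-> s2 -r-> s2 -p-> s2 -q-> s2 -r-> s2 -p-> s2 -p-> s2 -r-> s2 -q-> s2 -q-> s2 -p-> s2 -r-> s2 -p-> s2 -q-> s2 -r-> s2 -q-> s2
End state s2 is not accepting.

No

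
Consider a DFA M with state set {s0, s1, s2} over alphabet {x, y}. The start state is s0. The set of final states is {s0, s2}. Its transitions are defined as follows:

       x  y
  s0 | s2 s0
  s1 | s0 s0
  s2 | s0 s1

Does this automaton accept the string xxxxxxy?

Yes

Trace: s0 -x-> s2 -x-> s0 -x-> s2 -x-> s0 -x-> s2 -x-> s0 -y-> s0
End state s0 is accepting.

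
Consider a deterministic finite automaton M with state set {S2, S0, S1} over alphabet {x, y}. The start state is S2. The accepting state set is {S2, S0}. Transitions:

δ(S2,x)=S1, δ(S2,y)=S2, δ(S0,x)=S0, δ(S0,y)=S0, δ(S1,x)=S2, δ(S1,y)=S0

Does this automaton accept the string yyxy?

Trace: S2 -y-> S2 -y-> S2 -x-> S1 -y-> S0
End state S0 is accepting.

Yes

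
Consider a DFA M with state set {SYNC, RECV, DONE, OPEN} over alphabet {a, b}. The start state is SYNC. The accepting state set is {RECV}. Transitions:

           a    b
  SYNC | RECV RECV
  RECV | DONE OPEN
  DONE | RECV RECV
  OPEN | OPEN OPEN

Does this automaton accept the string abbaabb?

SYNC → RECV → OPEN → OPEN → OPEN → OPEN → OPEN → OPEN
End state OPEN is not accepting.

No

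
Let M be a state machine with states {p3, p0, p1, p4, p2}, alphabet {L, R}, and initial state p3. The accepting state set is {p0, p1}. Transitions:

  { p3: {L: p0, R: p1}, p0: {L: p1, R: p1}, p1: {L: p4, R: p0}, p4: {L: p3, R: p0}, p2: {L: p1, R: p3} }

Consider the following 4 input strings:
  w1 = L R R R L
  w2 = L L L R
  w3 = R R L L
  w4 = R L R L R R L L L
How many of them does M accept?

2

w1: p3 → p0 → p1 → p0 → p1 → p4  → end p4, rejected
w2: p3 → p0 → p1 → p4 → p0  → end p0, accepted
w3: p3 → p1 → p0 → p1 → p4  → end p4, rejected
w4: p3 → p1 → p4 → p0 → p1 → p0 → p1 → p4 → p3 → p0  → end p0, accepted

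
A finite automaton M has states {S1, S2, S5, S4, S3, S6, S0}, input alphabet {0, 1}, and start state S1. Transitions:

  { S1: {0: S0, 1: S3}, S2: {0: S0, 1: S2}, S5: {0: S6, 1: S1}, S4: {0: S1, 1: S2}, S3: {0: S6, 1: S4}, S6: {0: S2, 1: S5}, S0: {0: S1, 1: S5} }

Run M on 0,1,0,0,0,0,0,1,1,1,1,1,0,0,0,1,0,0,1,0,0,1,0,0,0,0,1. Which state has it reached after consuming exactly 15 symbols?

Trace: S1 -0-> S0 -1-> S5 -0-> S6 -0-> S2 -0-> S0 -0-> S1 -0-> S0 -1-> S5 -1-> S1 -1-> S3 -1-> S4 -1-> S2 -0-> S0 -0-> S1 -0-> S0
After 15 symbols: S0.

S0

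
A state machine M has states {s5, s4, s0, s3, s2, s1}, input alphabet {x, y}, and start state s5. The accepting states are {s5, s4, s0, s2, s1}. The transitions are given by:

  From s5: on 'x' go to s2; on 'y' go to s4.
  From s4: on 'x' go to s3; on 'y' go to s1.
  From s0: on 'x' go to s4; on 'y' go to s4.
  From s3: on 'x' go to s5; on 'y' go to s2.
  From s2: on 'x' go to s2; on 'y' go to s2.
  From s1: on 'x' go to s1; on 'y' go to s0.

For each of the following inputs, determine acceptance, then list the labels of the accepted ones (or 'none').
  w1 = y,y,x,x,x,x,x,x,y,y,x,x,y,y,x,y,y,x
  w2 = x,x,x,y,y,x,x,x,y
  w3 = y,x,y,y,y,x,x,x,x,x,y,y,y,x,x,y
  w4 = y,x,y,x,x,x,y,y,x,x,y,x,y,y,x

w1: s5 → s4 → s1 → s1 → s1 → s1 → s1 → s1 → s1 → s0 → s4 → s3 → s5 → s4 → s1 → s1 → s0 → s4 → s3  → end s3, rejected
w2: s5 → s2 → s2 → s2 → s2 → s2 → s2 → s2 → s2 → s2  → end s2, accepted
w3: s5 → s4 → s3 → s2 → s2 → s2 → s2 → s2 → s2 → s2 → s2 → s2 → s2 → s2 → s2 → s2 → s2  → end s2, accepted
w4: s5 → s4 → s3 → s2 → s2 → s2 → s2 → s2 → s2 → s2 → s2 → s2 → s2 → s2 → s2 → s2  → end s2, accepted

w2, w3, w4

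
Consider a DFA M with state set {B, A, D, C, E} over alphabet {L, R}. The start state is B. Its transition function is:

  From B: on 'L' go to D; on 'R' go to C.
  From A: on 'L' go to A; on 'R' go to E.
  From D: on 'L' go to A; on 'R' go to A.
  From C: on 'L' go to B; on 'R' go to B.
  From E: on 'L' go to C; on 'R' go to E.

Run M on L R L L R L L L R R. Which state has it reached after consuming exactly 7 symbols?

start at B
read 'L': B → D
read 'R': D → A
read 'L': A → A
read 'L': A → A
read 'R': A → E
read 'L': E → C
read 'L': C → B
After 7 symbols: B.

B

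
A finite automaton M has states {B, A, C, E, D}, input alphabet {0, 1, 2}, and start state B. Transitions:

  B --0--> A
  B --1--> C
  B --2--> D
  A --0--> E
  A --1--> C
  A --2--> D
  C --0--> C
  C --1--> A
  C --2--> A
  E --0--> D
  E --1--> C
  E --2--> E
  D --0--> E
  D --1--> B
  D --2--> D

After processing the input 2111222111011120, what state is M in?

start at B
read '2': B → D
read '1': D → B
read '1': B → C
read '1': C → A
read '2': A → D
read '2': D → D
read '2': D → D
read '1': D → B
read '1': B → C
read '1': C → A
read '0': A → E
read '1': E → C
read '1': C → A
read '1': A → C
read '2': C → A
read '0': A → E

E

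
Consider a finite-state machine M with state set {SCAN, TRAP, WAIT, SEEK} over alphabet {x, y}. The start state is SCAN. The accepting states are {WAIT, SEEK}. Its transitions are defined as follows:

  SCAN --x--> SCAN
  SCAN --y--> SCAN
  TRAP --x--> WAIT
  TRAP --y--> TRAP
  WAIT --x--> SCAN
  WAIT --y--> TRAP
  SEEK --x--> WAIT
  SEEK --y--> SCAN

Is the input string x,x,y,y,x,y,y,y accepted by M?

start at SCAN
read 'x': SCAN → SCAN
read 'x': SCAN → SCAN
read 'y': SCAN → SCAN
read 'y': SCAN → SCAN
read 'x': SCAN → SCAN
read 'y': SCAN → SCAN
read 'y': SCAN → SCAN
read 'y': SCAN → SCAN
End state SCAN is not accepting.

No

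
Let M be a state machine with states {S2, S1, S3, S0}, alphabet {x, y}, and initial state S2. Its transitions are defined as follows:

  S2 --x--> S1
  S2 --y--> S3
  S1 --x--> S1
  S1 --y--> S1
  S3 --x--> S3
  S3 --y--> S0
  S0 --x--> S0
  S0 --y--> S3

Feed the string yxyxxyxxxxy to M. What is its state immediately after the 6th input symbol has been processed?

S3

S2 → S3 → S3 → S0 → S0 → S0 → S3
After 6 symbols: S3.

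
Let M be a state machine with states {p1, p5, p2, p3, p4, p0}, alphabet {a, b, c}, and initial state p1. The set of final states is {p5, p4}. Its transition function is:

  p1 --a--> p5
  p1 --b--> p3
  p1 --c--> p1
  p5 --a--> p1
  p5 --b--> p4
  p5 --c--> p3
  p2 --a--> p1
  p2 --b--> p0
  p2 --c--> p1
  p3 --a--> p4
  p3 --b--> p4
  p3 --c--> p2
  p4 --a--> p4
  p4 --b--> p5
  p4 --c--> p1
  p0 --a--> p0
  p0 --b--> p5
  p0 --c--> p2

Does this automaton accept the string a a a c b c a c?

No

p1 → p5 → p1 → p5 → p3 → p4 → p1 → p5 → p3
End state p3 is not accepting.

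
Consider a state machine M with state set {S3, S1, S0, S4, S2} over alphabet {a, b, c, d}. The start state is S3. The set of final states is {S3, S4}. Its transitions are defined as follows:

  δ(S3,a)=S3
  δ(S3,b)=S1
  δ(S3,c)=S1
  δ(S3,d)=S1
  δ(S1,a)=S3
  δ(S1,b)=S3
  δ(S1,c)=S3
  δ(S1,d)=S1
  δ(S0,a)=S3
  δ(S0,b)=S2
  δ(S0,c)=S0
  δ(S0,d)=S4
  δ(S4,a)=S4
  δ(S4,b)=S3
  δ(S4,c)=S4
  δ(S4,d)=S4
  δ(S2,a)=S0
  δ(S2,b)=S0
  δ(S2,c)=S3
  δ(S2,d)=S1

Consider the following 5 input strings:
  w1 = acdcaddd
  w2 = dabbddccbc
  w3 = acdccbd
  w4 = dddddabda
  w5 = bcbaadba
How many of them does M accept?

w1: S3 → S3 → S1 → S1 → S3 → S3 → S1 → S1 → S1  → end S1, rejected
w2: S3 → S1 → S3 → S1 → S3 → S1 → S1 → S3 → S1 → S3 → S1  → end S1, rejected
w3: S3 → S3 → S1 → S1 → S3 → S1 → S3 → S1  → end S1, rejected
w4: S3 → S1 → S1 → S1 → S1 → S1 → S3 → S1 → S1 → S3  → end S3, accepted
w5: S3 → S1 → S3 → S1 → S3 → S3 → S1 → S3 → S3  → end S3, accepted

2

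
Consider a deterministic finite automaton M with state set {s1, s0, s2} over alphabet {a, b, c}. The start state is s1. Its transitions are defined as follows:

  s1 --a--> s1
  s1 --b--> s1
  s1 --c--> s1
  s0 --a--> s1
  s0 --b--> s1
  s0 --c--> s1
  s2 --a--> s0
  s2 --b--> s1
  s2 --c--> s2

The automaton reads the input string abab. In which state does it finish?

s1

start at s1
read 'a': s1 → s1
read 'b': s1 → s1
read 'a': s1 → s1
read 'b': s1 → s1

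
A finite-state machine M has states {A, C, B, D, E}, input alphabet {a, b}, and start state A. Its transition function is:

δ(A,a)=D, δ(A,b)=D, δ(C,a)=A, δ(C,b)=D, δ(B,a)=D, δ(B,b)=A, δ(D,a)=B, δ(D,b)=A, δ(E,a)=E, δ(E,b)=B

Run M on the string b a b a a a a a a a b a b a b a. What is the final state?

D

Trace: A -b-> D -a-> B -b-> A -a-> D -a-> B -a-> D -a-> B -a-> D -a-> B -a-> D -b-> A -a-> D -b-> A -a-> D -b-> A -a-> D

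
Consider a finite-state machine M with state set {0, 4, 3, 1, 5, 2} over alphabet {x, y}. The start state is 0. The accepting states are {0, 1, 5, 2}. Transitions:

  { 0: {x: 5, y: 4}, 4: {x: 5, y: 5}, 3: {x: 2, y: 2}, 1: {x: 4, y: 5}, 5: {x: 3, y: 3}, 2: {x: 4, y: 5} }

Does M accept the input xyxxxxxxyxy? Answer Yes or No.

Yes

start at 0
read 'x': 0 → 5
read 'y': 5 → 3
read 'x': 3 → 2
read 'x': 2 → 4
read 'x': 4 → 5
read 'x': 5 → 3
read 'x': 3 → 2
read 'x': 2 → 4
read 'y': 4 → 5
read 'x': 5 → 3
read 'y': 3 → 2
End state 2 is accepting.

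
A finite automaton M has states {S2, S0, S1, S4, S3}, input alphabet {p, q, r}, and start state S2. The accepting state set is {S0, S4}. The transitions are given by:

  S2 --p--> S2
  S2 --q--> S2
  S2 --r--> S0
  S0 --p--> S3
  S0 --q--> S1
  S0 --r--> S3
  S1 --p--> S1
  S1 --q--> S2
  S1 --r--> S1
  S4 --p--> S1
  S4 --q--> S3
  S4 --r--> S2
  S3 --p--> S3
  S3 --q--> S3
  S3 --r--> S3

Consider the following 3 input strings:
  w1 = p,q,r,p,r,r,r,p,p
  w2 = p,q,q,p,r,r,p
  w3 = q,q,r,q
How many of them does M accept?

w1:
  start at S2
  read 'p': S2 → S2
  read 'q': S2 → S2
  read 'r': S2 → S0
  read 'p': S0 → S3
  read 'r': S3 → S3
  read 'r': S3 → S3
  read 'r': S3 → S3
  read 'p': S3 → S3
  read 'p': S3 → S3
  end S3, rejected
w2:
  start at S2
  read 'p': S2 → S2
  read 'q': S2 → S2
  read 'q': S2 → S2
  read 'p': S2 → S2
  read 'r': S2 → S0
  read 'r': S0 → S3
  read 'p': S3 → S3
  end S3, rejected
w3:
  start at S2
  read 'q': S2 → S2
  read 'q': S2 → S2
  read 'r': S2 → S0
  read 'q': S0 → S1
  end S1, rejected

0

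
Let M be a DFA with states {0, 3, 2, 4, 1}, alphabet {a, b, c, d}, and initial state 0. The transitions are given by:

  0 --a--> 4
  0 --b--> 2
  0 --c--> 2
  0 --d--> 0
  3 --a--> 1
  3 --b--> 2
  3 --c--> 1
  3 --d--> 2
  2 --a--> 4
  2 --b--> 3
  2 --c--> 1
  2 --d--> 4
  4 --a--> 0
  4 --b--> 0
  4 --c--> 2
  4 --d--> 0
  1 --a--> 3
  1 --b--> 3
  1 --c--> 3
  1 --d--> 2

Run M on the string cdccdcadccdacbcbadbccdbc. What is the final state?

1

0 → 2 → 4 → 2 → 1 → 2 → 1 → 3 → 2 → 1 → 3 → 2 → 4 → 2 → 3 → 1 → 3 → 1 → 2 → 3 → 1 → 3 → 2 → 3 → 1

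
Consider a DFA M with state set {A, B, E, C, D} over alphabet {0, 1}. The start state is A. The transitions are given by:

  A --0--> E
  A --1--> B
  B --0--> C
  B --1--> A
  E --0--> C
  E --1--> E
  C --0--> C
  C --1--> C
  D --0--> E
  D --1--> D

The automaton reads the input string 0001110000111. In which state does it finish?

A → E → C → C → C → C → C → C → C → C → C → C → C → C

C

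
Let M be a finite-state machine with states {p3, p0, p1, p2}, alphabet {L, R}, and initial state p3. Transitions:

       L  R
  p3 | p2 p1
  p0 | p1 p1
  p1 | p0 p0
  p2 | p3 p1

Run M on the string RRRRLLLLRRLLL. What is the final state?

p3 → p1 → p0 → p1 → p0 → p1 → p0 → p1 → p0 → p1 → p0 → p1 → p0 → p1

p1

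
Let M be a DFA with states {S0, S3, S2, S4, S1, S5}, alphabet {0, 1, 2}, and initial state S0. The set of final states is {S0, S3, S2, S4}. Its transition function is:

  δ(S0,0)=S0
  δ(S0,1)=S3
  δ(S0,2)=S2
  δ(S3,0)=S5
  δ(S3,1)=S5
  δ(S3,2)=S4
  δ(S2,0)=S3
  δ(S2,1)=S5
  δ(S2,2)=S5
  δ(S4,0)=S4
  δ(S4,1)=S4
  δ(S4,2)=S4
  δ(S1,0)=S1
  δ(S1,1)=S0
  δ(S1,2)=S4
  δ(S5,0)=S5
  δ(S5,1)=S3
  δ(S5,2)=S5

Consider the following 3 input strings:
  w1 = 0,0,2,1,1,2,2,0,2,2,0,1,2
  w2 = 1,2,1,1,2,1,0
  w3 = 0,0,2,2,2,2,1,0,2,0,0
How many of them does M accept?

2

w1: Trace: S0 -0-> S0 -0-> S0 -2-> S2 -1-> S5 -1-> S3 -2-> S4 -2-> S4 -0-> S4 -2-> S4 -2-> S4 -0-> S4 -1-> S4 -2-> S4  → end S4, accepted
w2: Trace: S0 -1-> S3 -2-> S4 -1-> S4 -1-> S4 -2-> S4 -1-> S4 -0-> S4  → end S4, accepted
w3: Trace: S0 -0-> S0 -0-> S0 -2-> S2 -2-> S5 -2-> S5 -2-> S5 -1-> S3 -0-> S5 -2-> S5 -0-> S5 -0-> S5  → end S5, rejected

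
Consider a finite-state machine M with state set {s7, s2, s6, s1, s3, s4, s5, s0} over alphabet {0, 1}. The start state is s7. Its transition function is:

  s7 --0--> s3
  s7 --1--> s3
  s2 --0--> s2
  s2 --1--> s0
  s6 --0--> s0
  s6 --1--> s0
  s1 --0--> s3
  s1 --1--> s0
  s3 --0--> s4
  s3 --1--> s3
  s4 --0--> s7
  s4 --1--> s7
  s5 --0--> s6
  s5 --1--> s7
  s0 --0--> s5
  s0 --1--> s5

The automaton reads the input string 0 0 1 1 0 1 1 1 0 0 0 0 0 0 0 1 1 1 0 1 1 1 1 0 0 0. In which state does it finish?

start at s7
read '0': s7 → s3
read '0': s3 → s4
read '1': s4 → s7
read '1': s7 → s3
read '0': s3 → s4
read '1': s4 → s7
read '1': s7 → s3
read '1': s3 → s3
read '0': s3 → s4
read '0': s4 → s7
read '0': s7 → s3
read '0': s3 → s4
read '0': s4 → s7
read '0': s7 → s3
read '0': s3 → s4
read '1': s4 → s7
read '1': s7 → s3
read '1': s3 → s3
read '0': s3 → s4
read '1': s4 → s7
read '1': s7 → s3
read '1': s3 → s3
read '1': s3 → s3
read '0': s3 → s4
read '0': s4 → s7
read '0': s7 → s3

s3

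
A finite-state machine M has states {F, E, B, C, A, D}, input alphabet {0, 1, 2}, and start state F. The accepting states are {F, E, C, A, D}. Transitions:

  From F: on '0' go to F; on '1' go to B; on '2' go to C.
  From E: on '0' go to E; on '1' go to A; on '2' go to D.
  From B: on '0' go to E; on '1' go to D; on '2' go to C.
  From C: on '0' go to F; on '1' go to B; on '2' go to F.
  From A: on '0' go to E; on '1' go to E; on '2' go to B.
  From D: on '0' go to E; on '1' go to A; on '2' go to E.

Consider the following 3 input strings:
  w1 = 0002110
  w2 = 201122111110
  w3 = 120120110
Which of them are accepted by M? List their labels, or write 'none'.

w1, w2, w3

w1:
  start at F
  read '0': F → F
  read '0': F → F
  read '0': F → F
  read '2': F → C
  read '1': C → B
  read '1': B → D
  read '0': D → E
  end E, accepted
w2:
  start at F
  read '2': F → C
  read '0': C → F
  read '1': F → B
  read '1': B → D
  read '2': D → E
  read '2': E → D
  read '1': D → A
  read '1': A → E
  read '1': E → A
  read '1': A → E
  read '1': E → A
  read '0': A → E
  end E, accepted
w3:
  start at F
  read '1': F → B
  read '2': B → C
  read '0': C → F
  read '1': F → B
  read '2': B → C
  read '0': C → F
  read '1': F → B
  read '1': B → D
  read '0': D → E
  end E, accepted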